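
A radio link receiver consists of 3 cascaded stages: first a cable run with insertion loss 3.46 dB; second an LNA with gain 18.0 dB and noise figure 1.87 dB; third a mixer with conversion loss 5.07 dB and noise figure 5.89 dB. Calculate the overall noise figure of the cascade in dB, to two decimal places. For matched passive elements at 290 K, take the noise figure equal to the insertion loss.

5.46 dB

Convert to linear (a loss of L dB is a gain of −L dB): F_i = 10^(NF_i/10), G_i = 10^(G_i,dB/10)
  Stage 1: F_1 = 10^(3.46/10) = 2.218, G_1 = 10^(−3.46/10) = 0.4508
  Stage 2: F_2 = 10^(1.87/10) = 1.538, G_2 = 10^(18.0/10) = 63.10
  Stage 3: F_3 = 10^(5.89/10) = 3.882, G_3 = 10^(−5.07/10) = 0.3112
Friis cascade:
  F = 2.218 + (1.538 − 1)/0.4508 + (3.882 − 1)/28.44 = 3.513
NF = 10 log₁₀(3.513) = 5.46 dB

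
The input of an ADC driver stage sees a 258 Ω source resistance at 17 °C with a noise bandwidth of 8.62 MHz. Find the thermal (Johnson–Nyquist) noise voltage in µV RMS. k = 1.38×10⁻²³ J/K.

5.97 µV

T = 17 °C + 273.15 = 290.15 K
V_n = √(4kTRB)
4kTRB = 4 × 1.38×10⁻²³ × 290.15 × 2.58×10² × 8.62×10⁶ = 3.56×10⁻¹¹ V²
V_n = √(3.56×10⁻¹¹) = 5.97×10⁻⁶ V = 5.97 µV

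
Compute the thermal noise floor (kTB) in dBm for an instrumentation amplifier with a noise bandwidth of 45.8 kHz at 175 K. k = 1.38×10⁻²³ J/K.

−129.6 dBm

P_n = kTB = 1.38×10⁻²³ × 175 × 4.58×10⁴ = 1.11×10⁻¹⁶ W
In dBm: 10 log₁₀(1.11×10⁻¹⁶ / 10⁻³) = −129.6 dBm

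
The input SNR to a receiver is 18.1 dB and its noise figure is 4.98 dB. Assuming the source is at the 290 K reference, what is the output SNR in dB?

13.12 dB

By definition F = SNR_in/SNR_out, so in dB: SNR_out = SNR_in − NF
SNR_out = 18.1 − 4.98 = 13.12 dB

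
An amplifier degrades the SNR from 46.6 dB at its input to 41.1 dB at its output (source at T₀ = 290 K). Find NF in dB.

NF (dB) = SNR_in(dB) − SNR_out(dB) when the source is at T₀
NF = 46.6 − 41.1 = 5.5 dB

5.5 dB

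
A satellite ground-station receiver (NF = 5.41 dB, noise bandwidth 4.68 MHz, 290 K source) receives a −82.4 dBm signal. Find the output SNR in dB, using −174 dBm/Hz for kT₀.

Noise floor: N = −174 + 10 log₁₀(B) + NF
10 log₁₀(4.68×10⁶) = 66.7 dB
N = −174 + 66.7 + 5.41 = −101.89 dBm
SNR = P_sig − N = −82.4 − (−101.89) = 19.49 dB → 19.5 dB

19.5 dB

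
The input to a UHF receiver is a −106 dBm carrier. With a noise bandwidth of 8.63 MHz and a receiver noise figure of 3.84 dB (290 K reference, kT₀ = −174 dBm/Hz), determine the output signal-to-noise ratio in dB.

Noise floor: N = −174 + 10 log₁₀(B) + NF
10 log₁₀(8.63×10⁶) = 69.36 dB
N = −174 + 69.36 + 3.84 = −100.80 dBm
SNR = P_sig − N = −106 − (−100.80) = −5.20 dB → −5.2 dB

−5.2 dB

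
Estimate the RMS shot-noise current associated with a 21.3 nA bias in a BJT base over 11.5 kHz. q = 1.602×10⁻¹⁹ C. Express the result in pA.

I_n = √(2qI·B)
2qI·B = 2 × 1.602×10⁻¹⁹ × 2.13×10⁻⁸ × 1.15×10⁴ = 7.85×10⁻²³ A²
I_n = √(7.85×10⁻²³) = 8.86×10⁻¹² A = 8.86 pA

8.86 pA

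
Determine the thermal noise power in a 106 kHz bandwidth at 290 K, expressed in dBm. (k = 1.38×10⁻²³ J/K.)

−123.7 dBm

P_n = kTB = 1.38×10⁻²³ × 290 × 1.06×10⁵ = 4.24×10⁻¹⁶ W
In dBm: 10 log₁₀(4.24×10⁻¹⁶ / 10⁻³) = −123.7 dBm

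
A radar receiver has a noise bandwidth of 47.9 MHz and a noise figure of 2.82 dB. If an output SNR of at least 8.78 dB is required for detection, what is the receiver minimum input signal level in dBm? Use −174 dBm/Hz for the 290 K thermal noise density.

Sensitivity = −174 + 10 log₁₀(B) + NF + SNR_min
= −174 + 76.8 + 2.82 + 8.78
= −85.60 dBm → −85.6 dBm

−85.6 dBm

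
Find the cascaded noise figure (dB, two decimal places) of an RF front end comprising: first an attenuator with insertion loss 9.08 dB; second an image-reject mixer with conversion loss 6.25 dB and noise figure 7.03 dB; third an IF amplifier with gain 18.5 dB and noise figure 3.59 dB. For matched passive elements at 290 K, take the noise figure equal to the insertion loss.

Convert to linear (a loss of L dB is a gain of −L dB): F_i = 10^(NF_i/10), G_i = 10^(G_i,dB/10)
  Stage 1: F_1 = 10^(9.08/10) = 8.091, G_1 = 10^(−9.08/10) = 0.1236
  Stage 2: F_2 = 10^(7.03/10) = 5.047, G_2 = 10^(−6.25/10) = 0.2371
  Stage 3: F_3 = 10^(3.59/10) = 2.286, G_3 = 10^(18.5/10) = 70.79
Friis cascade:
  F = 8.091 + (5.047 − 1)/0.1236 + (2.286 − 1)/0.02931 = 84.70
NF = 10 log₁₀(84.70) = 19.28 dB

19.28 dB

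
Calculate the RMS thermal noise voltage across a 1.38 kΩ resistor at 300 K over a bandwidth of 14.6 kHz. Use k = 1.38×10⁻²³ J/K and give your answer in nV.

V_n = √(4kTRB)
4kTRB = 4 × 1.38×10⁻²³ × 300 × 1.38×10³ × 1.46×10⁴ = 3.34×10⁻¹³ V²
V_n = √(3.34×10⁻¹³) = 5.78×10⁻⁷ V = 578 nV

578 nV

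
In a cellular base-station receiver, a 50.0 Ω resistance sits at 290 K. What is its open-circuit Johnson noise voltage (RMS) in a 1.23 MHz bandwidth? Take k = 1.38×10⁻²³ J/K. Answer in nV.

V_n = √(4kTRB)
4kTRB = 4 × 1.38×10⁻²³ × 290 × 5.00×10¹ × 1.23×10⁶ = 9.84×10⁻¹³ V²
V_n = √(9.84×10⁻¹³) = 9.92×10⁻⁷ V = 992 nV

992 nV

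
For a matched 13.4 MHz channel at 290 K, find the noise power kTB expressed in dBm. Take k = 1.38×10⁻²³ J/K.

P_n = kTB = 1.38×10⁻²³ × 290 × 1.34×10⁷ = 5.36×10⁻¹⁴ W
In dBm: 10 log₁₀(5.36×10⁻¹⁴ / 10⁻³) = −102.7 dBm

−102.7 dBm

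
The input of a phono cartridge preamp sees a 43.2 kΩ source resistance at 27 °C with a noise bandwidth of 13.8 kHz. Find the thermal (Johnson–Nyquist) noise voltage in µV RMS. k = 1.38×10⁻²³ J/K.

T = 27 °C + 273.15 = 300.15 K
V_n = √(4kTRB)
4kTRB = 4 × 1.38×10⁻²³ × 300.15 × 4.32×10⁴ × 1.38×10⁴ = 9.88×10⁻¹² V²
V_n = √(9.88×10⁻¹²) = 3.14×10⁻⁶ V = 3.14 µV

3.14 µV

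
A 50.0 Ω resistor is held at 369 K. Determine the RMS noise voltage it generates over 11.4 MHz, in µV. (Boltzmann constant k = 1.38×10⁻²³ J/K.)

V_n = √(4kTRB)
4kTRB = 4 × 1.38×10⁻²³ × 369 × 5.00×10¹ × 1.14×10⁷ = 1.16×10⁻¹¹ V²
V_n = √(1.16×10⁻¹¹) = 3.41×10⁻⁶ V = 3.41 µV

3.41 µV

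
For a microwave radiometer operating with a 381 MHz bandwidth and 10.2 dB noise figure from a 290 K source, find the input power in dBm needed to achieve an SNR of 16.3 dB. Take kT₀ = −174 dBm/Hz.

−61.7 dBm

Sensitivity = −174 + 10 log₁₀(B) + NF + SNR_min
= −174 + 85.81 + 10.2 + 16.3
= −61.69 dBm → −61.7 dBm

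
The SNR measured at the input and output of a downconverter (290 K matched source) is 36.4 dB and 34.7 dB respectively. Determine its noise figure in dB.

NF (dB) = SNR_in(dB) − SNR_out(dB) when the source is at T₀
NF = 36.4 − 34.7 = 1.7 dB

1.7 dB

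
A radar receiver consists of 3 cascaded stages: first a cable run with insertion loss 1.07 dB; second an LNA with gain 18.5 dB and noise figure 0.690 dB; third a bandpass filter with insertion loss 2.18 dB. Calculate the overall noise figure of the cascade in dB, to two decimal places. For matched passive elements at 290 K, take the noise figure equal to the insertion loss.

Convert to linear (a loss of L dB is a gain of −L dB): F_i = 10^(NF_i/10), G_i = 10^(G_i,dB/10)
  Stage 1: F_1 = 10^(1.07/10) = 1.279, G_1 = 10^(−1.07/10) = 0.7816
  Stage 2: F_2 = 10^(0.690/10) = 1.172, G_2 = 10^(18.5/10) = 70.79
  Stage 3: F_3 = 10^(2.18/10) = 1.652, G_3 = 10^(−2.18/10) = 0.6053
Friis cascade:
  F = 1.279 + (1.172 − 1)/0.7816 + (1.652 − 1)/55.34 = 1.511
NF = 10 log₁₀(1.511) = 1.79 dB

1.79 dB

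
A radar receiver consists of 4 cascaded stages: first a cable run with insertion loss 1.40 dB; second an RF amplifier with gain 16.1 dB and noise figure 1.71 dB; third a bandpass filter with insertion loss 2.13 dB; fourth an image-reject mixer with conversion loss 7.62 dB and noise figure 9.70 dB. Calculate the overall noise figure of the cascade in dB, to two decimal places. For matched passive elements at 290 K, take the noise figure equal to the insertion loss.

4.03 dB

Convert to linear (a loss of L dB is a gain of −L dB): F_i = 10^(NF_i/10), G_i = 10^(G_i,dB/10)
  Stage 1: F_1 = 10^(1.40/10) = 1.380, G_1 = 10^(−1.40/10) = 0.7244
  Stage 2: F_2 = 10^(1.71/10) = 1.483, G_2 = 10^(16.1/10) = 40.74
  Stage 3: F_3 = 10^(2.13/10) = 1.633, G_3 = 10^(−2.13/10) = 0.6124
  Stage 4: F_4 = 10^(9.70/10) = 9.333, G_4 = 10^(−7.62/10) = 0.1730
Friis cascade:
  F = 1.380 + (1.483 − 1)/0.7244 + (1.633 − 1)/29.51 + (9.333 − 1)/18.07 = 2.529
NF = 10 log₁₀(2.529) = 4.03 dB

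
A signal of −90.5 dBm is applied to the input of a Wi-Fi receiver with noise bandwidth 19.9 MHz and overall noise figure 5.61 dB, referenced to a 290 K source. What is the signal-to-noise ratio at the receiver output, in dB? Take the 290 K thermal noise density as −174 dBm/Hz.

Noise floor: N = −174 + 10 log₁₀(B) + NF
10 log₁₀(1.99×10⁷) = 72.99 dB
N = −174 + 72.99 + 5.61 = −95.40 dBm
SNR = P_sig − N = −90.5 − (−95.40) = 4.90 dB → 4.9 dB

4.9 dB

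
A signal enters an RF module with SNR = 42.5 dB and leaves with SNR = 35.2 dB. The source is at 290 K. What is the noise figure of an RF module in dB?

7.3 dB

NF (dB) = SNR_in(dB) − SNR_out(dB) when the source is at T₀
NF = 42.5 − 35.2 = 7.3 dB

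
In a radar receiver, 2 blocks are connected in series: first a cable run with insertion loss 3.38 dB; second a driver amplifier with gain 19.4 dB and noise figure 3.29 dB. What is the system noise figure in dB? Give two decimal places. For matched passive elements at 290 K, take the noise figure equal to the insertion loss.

6.67 dB

Convert to linear (a loss of L dB is a gain of −L dB): F_i = 10^(NF_i/10), G_i = 10^(G_i,dB/10)
  Stage 1: F_1 = 10^(3.38/10) = 2.178, G_1 = 10^(−3.38/10) = 0.4592
  Stage 2: F_2 = 10^(3.29/10) = 2.133, G_2 = 10^(19.4/10) = 87.10
Friis cascade:
  F = 2.178 + (2.133 − 1)/0.4592 = 4.645
NF = 10 log₁₀(4.645) = 6.67 dB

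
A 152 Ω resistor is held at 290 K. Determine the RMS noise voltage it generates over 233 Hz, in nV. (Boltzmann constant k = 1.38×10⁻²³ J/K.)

23.8 nV

V_n = √(4kTRB)
4kTRB = 4 × 1.38×10⁻²³ × 290 × 1.52×10² × 2.33×10² = 5.67×10⁻¹⁶ V²
V_n = √(5.67×10⁻¹⁶) = 2.38×10⁻⁸ V = 23.8 nV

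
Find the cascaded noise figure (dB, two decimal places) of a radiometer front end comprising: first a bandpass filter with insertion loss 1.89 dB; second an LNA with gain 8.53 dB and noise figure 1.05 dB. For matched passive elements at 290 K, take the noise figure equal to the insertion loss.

Convert to linear (a loss of L dB is a gain of −L dB): F_i = 10^(NF_i/10), G_i = 10^(G_i,dB/10)
  Stage 1: F_1 = 10^(1.89/10) = 1.545, G_1 = 10^(−1.89/10) = 0.6471
  Stage 2: F_2 = 10^(1.05/10) = 1.274, G_2 = 10^(8.53/10) = 7.129
Friis cascade:
  F = 1.545 + (1.274 − 1)/0.6471 = 1.968
NF = 10 log₁₀(1.968) = 2.94 dB

2.94 dB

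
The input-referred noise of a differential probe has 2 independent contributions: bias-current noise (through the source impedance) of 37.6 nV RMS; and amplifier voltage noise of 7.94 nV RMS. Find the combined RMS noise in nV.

38.4 nV

Uncorrelated sources add in power (mean-square): V_tot = √(ΣV_i²)
V_tot = √[(3.76×10⁻⁸)² + (7.94×10⁻⁹)²] = 3.84×10⁻⁸ V = 38.4 nV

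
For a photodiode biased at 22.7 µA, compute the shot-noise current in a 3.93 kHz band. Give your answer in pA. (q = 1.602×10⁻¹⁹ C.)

169 pA

I_n = √(2qI·B)
2qI·B = 2 × 1.602×10⁻¹⁹ × 2.27×10⁻⁵ × 3.93×10³ = 2.86×10⁻²⁰ A²
I_n = √(2.86×10⁻²⁰) = 1.69×10⁻¹⁰ A = 169 pA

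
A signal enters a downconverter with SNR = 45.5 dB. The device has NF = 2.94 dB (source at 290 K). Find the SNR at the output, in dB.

42.56 dB

By definition F = SNR_in/SNR_out, so in dB: SNR_out = SNR_in − NF
SNR_out = 45.5 − 2.94 = 42.56 dB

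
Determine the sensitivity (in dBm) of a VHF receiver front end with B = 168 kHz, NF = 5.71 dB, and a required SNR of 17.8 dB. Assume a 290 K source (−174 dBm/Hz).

−98.2 dBm

Sensitivity = −174 + 10 log₁₀(B) + NF + SNR_min
= −174 + 52.25 + 5.71 + 17.8
= −98.24 dBm → −98.2 dBm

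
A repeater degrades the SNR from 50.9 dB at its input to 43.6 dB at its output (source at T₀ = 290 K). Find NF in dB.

NF (dB) = SNR_in(dB) − SNR_out(dB) when the source is at T₀
NF = 50.9 − 43.6 = 7.3 dB

7.3 dB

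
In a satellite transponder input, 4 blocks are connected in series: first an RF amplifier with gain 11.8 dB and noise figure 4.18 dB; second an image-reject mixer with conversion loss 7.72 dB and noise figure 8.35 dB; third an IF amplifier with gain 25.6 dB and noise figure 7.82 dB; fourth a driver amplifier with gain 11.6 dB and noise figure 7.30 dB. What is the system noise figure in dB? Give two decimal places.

6.98 dB

Convert to linear (a loss of L dB is a gain of −L dB): F_i = 10^(NF_i/10), G_i = 10^(G_i,dB/10)
  Stage 1: F_1 = 10^(4.18/10) = 2.618, G_1 = 10^(11.8/10) = 15.14
  Stage 2: F_2 = 10^(8.35/10) = 6.839, G_2 = 10^(−7.72/10) = 0.1690
  Stage 3: F_3 = 10^(7.82/10) = 6.053, G_3 = 10^(25.6/10) = 363.1
  Stage 4: F_4 = 10^(7.30/10) = 5.370, G_4 = 10^(11.6/10) = 14.45
Friis cascade:
  F = 2.618 + (6.839 − 1)/15.14 + (6.053 − 1)/2.559 + (5.370 − 1)/929.0 = 4.984
NF = 10 log₁₀(4.984) = 6.98 dB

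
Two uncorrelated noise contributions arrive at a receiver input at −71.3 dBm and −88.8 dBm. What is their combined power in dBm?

−71.2 dBm

Convert to linear, add, convert back:
P₁ = 7.41×10⁻¹¹ W, P₂ = 1.32×10⁻¹² W
P_tot = 7.54×10⁻¹¹ W → 10 log₁₀(P_tot / 10⁻³) = −71.2 dBm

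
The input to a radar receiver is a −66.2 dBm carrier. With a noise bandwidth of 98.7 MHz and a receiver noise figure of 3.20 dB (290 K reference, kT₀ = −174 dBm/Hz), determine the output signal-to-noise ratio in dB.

24.7 dB

Noise floor: N = −174 + 10 log₁₀(B) + NF
10 log₁₀(9.87×10⁷) = 79.94 dB
N = −174 + 79.94 + 3.20 = −90.86 dBm
SNR = P_sig − N = −66.2 − (−90.86) = 24.66 dB → 24.7 dB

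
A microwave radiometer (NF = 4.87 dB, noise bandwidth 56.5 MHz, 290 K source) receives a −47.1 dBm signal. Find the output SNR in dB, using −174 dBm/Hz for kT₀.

Noise floor: N = −174 + 10 log₁₀(B) + NF
10 log₁₀(5.65×10⁷) = 77.52 dB
N = −174 + 77.52 + 4.87 = −91.61 dBm
SNR = P_sig − N = −47.1 − (−91.61) = 44.51 dB → 44.5 dB

44.5 dB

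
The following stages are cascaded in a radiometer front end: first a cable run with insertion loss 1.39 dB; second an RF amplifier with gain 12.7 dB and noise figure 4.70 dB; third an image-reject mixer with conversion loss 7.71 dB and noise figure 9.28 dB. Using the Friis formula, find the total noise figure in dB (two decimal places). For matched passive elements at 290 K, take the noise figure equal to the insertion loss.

Convert to linear (a loss of L dB is a gain of −L dB): F_i = 10^(NF_i/10), G_i = 10^(G_i,dB/10)
  Stage 1: F_1 = 10^(1.39/10) = 1.377, G_1 = 10^(−1.39/10) = 0.7261
  Stage 2: F_2 = 10^(4.70/10) = 2.951, G_2 = 10^(12.7/10) = 18.62
  Stage 3: F_3 = 10^(9.28/10) = 8.472, G_3 = 10^(−7.71/10) = 0.1694
Friis cascade:
  F = 1.377 + (2.951 − 1)/0.7261 + (8.472 − 1)/13.52 = 4.617
NF = 10 log₁₀(4.617) = 6.64 dB

6.64 dB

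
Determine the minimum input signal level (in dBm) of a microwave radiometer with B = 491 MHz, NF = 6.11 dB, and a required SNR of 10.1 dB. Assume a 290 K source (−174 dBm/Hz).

−70.9 dBm

Sensitivity = −174 + 10 log₁₀(B) + NF + SNR_min
= −174 + 86.91 + 6.11 + 10.1
= −70.88 dBm → −70.9 dBm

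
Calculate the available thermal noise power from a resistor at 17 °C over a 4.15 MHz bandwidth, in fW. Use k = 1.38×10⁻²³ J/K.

T = 17 °C + 273.15 = 290.15 K
P_n = kTB = 1.38×10⁻²³ × 290.15 × 4.15×10⁶ = 1.66×10⁻¹⁴ W = 16.6 fW

16.6 fW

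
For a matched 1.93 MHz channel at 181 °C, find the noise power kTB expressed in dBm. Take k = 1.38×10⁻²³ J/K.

T = 181 °C + 273.15 = 454.15 K
P_n = kTB = 1.38×10⁻²³ × 454.15 × 1.93×10⁶ = 1.21×10⁻¹⁴ W
In dBm: 10 log₁₀(1.21×10⁻¹⁴ / 10⁻³) = −109.2 dBm

−109.2 dBm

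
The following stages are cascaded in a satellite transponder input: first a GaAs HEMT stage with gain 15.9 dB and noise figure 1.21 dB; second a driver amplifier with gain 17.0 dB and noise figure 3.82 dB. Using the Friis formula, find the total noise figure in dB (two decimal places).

Convert to linear (a loss of L dB is a gain of −L dB): F_i = 10^(NF_i/10), G_i = 10^(G_i,dB/10)
  Stage 1: F_1 = 10^(1.21/10) = 1.321, G_1 = 10^(15.9/10) = 38.90
  Stage 2: F_2 = 10^(3.82/10) = 2.410, G_2 = 10^(17.0/10) = 50.12
Friis cascade:
  F = 1.321 + (2.410 − 1)/38.90 = 1.358
NF = 10 log₁₀(1.358) = 1.33 dB

1.33 dB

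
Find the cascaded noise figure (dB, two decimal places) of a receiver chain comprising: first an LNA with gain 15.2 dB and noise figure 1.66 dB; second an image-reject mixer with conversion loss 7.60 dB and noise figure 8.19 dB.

2.13 dB

Convert to linear (a loss of L dB is a gain of −L dB): F_i = 10^(NF_i/10), G_i = 10^(G_i,dB/10)
  Stage 1: F_1 = 10^(1.66/10) = 1.466, G_1 = 10^(15.2/10) = 33.11
  Stage 2: F_2 = 10^(8.19/10) = 6.592, G_2 = 10^(−7.60/10) = 0.1738
Friis cascade:
  F = 1.466 + (6.592 − 1)/33.11 = 1.634
NF = 10 log₁₀(1.634) = 2.13 dB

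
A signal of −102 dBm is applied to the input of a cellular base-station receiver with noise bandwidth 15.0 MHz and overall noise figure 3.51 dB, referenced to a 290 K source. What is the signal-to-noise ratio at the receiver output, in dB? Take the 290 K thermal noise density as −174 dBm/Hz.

−3.3 dB

Noise floor: N = −174 + 10 log₁₀(B) + NF
10 log₁₀(1.50×10⁷) = 71.76 dB
N = −174 + 71.76 + 3.51 = −98.73 dBm
SNR = P_sig − N = −102 − (−98.73) = −3.27 dB → −3.3 dB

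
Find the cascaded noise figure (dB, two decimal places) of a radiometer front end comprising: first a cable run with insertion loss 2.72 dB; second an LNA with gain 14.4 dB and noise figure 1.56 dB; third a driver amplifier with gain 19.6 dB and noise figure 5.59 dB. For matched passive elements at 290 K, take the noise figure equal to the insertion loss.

Convert to linear (a loss of L dB is a gain of −L dB): F_i = 10^(NF_i/10), G_i = 10^(G_i,dB/10)
  Stage 1: F_1 = 10^(2.72/10) = 1.871, G_1 = 10^(−2.72/10) = 0.5346
  Stage 2: F_2 = 10^(1.56/10) = 1.432, G_2 = 10^(14.4/10) = 27.54
  Stage 3: F_3 = 10^(5.59/10) = 3.622, G_3 = 10^(19.6/10) = 91.20
Friis cascade:
  F = 1.871 + (1.432 − 1)/0.5346 + (3.622 − 1)/14.72 = 2.857
NF = 10 log₁₀(2.857) = 4.56 dB

4.56 dB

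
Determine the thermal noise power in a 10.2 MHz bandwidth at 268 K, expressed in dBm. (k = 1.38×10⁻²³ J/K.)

−104.2 dBm

P_n = kTB = 1.38×10⁻²³ × 268 × 1.02×10⁷ = 3.77×10⁻¹⁴ W
In dBm: 10 log₁₀(3.77×10⁻¹⁴ / 10⁻³) = −104.2 dBm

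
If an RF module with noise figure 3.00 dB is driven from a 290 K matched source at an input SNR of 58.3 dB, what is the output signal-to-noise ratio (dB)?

55.30 dB

By definition F = SNR_in/SNR_out, so in dB: SNR_out = SNR_in − NF
SNR_out = 58.3 − 3.00 = 55.30 dB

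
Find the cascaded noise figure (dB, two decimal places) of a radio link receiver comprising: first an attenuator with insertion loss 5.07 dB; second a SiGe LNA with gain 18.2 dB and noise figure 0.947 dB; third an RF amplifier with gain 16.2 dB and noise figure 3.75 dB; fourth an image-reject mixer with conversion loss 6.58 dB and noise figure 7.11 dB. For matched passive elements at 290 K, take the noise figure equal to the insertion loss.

6.09 dB

Convert to linear (a loss of L dB is a gain of −L dB): F_i = 10^(NF_i/10), G_i = 10^(G_i,dB/10)
  Stage 1: F_1 = 10^(5.07/10) = 3.214, G_1 = 10^(−5.07/10) = 0.3112
  Stage 2: F_2 = 10^(0.947/10) = 1.244, G_2 = 10^(18.2/10) = 66.07
  Stage 3: F_3 = 10^(3.75/10) = 2.371, G_3 = 10^(16.2/10) = 41.69
  Stage 4: F_4 = 10^(7.11/10) = 5.140, G_4 = 10^(−6.58/10) = 0.2198
Friis cascade:
  F = 3.214 + (1.244 − 1)/0.3112 + (2.371 − 1)/20.56 + (5.140 − 1)/857.0 = 4.068
NF = 10 log₁₀(4.068) = 6.09 dB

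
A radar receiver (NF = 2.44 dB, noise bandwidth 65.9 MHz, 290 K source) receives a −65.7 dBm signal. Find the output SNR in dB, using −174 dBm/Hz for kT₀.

27.7 dB

Noise floor: N = −174 + 10 log₁₀(B) + NF
10 log₁₀(6.59×10⁷) = 78.19 dB
N = −174 + 78.19 + 2.44 = −93.37 dBm
SNR = P_sig − N = −65.7 − (−93.37) = 27.67 dB → 27.7 dB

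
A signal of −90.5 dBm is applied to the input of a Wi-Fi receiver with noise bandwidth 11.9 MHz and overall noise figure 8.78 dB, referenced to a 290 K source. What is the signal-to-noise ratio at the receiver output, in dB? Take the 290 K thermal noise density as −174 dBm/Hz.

Noise floor: N = −174 + 10 log₁₀(B) + NF
10 log₁₀(1.19×10⁷) = 70.76 dB
N = −174 + 70.76 + 8.78 = −94.46 dBm
SNR = P_sig − N = −90.5 − (−94.46) = 3.96 dB → 4.0 dB

4.0 dB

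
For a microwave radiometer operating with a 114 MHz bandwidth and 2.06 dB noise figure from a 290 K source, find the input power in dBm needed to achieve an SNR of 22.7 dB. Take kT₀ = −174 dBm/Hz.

Sensitivity = −174 + 10 log₁₀(B) + NF + SNR_min
= −174 + 80.57 + 2.06 + 22.7
= −68.67 dBm → −68.7 dBm

−68.7 dBm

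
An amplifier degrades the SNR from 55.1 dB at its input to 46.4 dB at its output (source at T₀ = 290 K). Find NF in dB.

NF (dB) = SNR_in(dB) − SNR_out(dB) when the source is at T₀
NF = 55.1 − 46.4 = 8.7 dB

8.7 dB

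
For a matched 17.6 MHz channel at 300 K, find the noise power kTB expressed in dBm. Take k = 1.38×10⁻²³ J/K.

P_n = kTB = 1.38×10⁻²³ × 300 × 1.76×10⁷ = 7.29×10⁻¹⁴ W
In dBm: 10 log₁₀(7.29×10⁻¹⁴ / 10⁻³) = −101.4 dBm

−101.4 dBm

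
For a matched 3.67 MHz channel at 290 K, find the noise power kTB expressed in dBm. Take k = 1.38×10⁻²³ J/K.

−108.3 dBm

P_n = kTB = 1.38×10⁻²³ × 290 × 3.67×10⁶ = 1.47×10⁻¹⁴ W
In dBm: 10 log₁₀(1.47×10⁻¹⁴ / 10⁻³) = −108.3 dBm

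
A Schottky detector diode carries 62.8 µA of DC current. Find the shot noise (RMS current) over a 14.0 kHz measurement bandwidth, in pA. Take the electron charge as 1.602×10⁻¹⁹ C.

531 pA

I_n = √(2qI·B)
2qI·B = 2 × 1.602×10⁻¹⁹ × 6.28×10⁻⁵ × 1.40×10⁴ = 2.82×10⁻¹⁹ A²
I_n = √(2.82×10⁻¹⁹) = 5.31×10⁻¹⁰ A = 531 pA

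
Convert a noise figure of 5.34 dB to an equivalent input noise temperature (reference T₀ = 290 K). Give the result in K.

F = 10^(5.34/10) = 3.41979
T_e = (F − 1)·T₀ = (3.41979 − 1) × 290 = 702 K

702 K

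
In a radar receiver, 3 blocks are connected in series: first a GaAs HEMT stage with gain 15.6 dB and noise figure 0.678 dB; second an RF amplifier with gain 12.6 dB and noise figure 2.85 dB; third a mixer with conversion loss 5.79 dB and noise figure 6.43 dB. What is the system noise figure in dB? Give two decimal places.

0.79 dB

Convert to linear (a loss of L dB is a gain of −L dB): F_i = 10^(NF_i/10), G_i = 10^(G_i,dB/10)
  Stage 1: F_1 = 10^(0.678/10) = 1.169, G_1 = 10^(15.6/10) = 36.31
  Stage 2: F_2 = 10^(2.85/10) = 1.928, G_2 = 10^(12.6/10) = 18.20
  Stage 3: F_3 = 10^(6.43/10) = 4.395, G_3 = 10^(−5.79/10) = 0.2636
Friis cascade:
  F = 1.169 + (1.928 − 1)/36.31 + (4.395 − 1)/660.7 = 1.200
NF = 10 log₁₀(1.200) = 0.79 dB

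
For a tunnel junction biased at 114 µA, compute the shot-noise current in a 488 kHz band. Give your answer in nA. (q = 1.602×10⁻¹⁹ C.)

4.22 nA

I_n = √(2qI·B)
2qI·B = 2 × 1.602×10⁻¹⁹ × 1.14×10⁻⁴ × 4.88×10⁵ = 1.78×10⁻¹⁷ A²
I_n = √(1.78×10⁻¹⁷) = 4.22×10⁻⁹ A = 4.22 nA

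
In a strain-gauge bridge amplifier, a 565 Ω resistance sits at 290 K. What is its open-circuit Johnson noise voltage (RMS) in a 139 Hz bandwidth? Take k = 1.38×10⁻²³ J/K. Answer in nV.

V_n = √(4kTRB)
4kTRB = 4 × 1.38×10⁻²³ × 290 × 5.65×10² × 1.39×10² = 1.26×10⁻¹⁵ V²
V_n = √(1.26×10⁻¹⁵) = 3.55×10⁻⁸ V = 35.5 nV

35.5 nV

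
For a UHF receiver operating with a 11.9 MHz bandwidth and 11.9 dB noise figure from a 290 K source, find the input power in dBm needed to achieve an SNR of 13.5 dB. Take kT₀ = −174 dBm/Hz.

−77.8 dBm

Sensitivity = −174 + 10 log₁₀(B) + NF + SNR_min
= −174 + 70.76 + 11.9 + 13.5
= −77.84 dBm → −77.8 dBm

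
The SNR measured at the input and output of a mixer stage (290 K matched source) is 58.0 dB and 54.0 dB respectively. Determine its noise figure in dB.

4.0 dB

NF (dB) = SNR_in(dB) − SNR_out(dB) when the source is at T₀
NF = 58.0 − 54.0 = 4.0 dB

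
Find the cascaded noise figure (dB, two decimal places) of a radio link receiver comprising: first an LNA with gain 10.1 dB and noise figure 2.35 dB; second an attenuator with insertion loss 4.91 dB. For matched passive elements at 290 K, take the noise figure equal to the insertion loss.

Convert to linear (a loss of L dB is a gain of −L dB): F_i = 10^(NF_i/10), G_i = 10^(G_i,dB/10)
  Stage 1: F_1 = 10^(2.35/10) = 1.718, G_1 = 10^(10.1/10) = 10.23
  Stage 2: F_2 = 10^(4.91/10) = 3.097, G_2 = 10^(−4.91/10) = 0.3228
Friis cascade:
  F = 1.718 + (3.097 − 1)/10.23 = 1.923
NF = 10 log₁₀(1.923) = 2.84 dB

2.84 dB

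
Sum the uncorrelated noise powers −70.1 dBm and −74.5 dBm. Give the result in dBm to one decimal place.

−68.8 dBm

Convert to linear, add, convert back:
P₁ = 9.77×10⁻¹¹ W, P₂ = 3.55×10⁻¹¹ W
P_tot = 1.33×10⁻¹⁰ W → 10 log₁₀(P_tot / 10⁻³) = −68.8 dBm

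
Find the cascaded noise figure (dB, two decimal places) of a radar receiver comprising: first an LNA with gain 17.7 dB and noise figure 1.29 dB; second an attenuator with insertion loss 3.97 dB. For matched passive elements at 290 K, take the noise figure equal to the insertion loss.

1.37 dB

Convert to linear (a loss of L dB is a gain of −L dB): F_i = 10^(NF_i/10), G_i = 10^(G_i,dB/10)
  Stage 1: F_1 = 10^(1.29/10) = 1.346, G_1 = 10^(17.7/10) = 58.88
  Stage 2: F_2 = 10^(3.97/10) = 2.495, G_2 = 10^(−3.97/10) = 0.4009
Friis cascade:
  F = 1.346 + (2.495 − 1)/58.88 = 1.371
NF = 10 log₁₀(1.371) = 1.37 dB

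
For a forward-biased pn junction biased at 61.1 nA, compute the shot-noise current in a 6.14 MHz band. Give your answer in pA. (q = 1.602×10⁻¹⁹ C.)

I_n = √(2qI·B)
2qI·B = 2 × 1.602×10⁻¹⁹ × 6.11×10⁻⁸ × 6.14×10⁶ = 1.20×10⁻¹⁹ A²
I_n = √(1.20×10⁻¹⁹) = 3.47×10⁻¹⁰ A = 347 pA

347 pA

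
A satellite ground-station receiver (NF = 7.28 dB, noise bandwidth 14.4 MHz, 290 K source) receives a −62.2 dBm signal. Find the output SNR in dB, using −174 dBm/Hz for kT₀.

32.9 dB

Noise floor: N = −174 + 10 log₁₀(B) + NF
10 log₁₀(1.44×10⁷) = 71.58 dB
N = −174 + 71.58 + 7.28 = −95.14 dBm
SNR = P_sig − N = −62.2 − (−95.14) = 32.94 dB → 32.9 dB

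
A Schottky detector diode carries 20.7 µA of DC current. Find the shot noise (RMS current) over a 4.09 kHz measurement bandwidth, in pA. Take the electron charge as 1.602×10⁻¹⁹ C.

I_n = √(2qI·B)
2qI·B = 2 × 1.602×10⁻¹⁹ × 2.07×10⁻⁵ × 4.09×10³ = 2.71×10⁻²⁰ A²
I_n = √(2.71×10⁻²⁰) = 1.65×10⁻¹⁰ A = 165 pA

165 pA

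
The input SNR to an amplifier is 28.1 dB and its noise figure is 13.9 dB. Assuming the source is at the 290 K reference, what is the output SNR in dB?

14.2 dB

By definition F = SNR_in/SNR_out, so in dB: SNR_out = SNR_in − NF
SNR_out = 28.1 − 13.9 = 14.2 dB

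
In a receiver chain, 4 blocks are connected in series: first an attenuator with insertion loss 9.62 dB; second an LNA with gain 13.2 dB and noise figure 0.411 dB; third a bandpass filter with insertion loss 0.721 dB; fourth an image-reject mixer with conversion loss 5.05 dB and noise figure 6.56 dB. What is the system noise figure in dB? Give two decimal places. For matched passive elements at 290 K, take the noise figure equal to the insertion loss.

10.78 dB

Convert to linear (a loss of L dB is a gain of −L dB): F_i = 10^(NF_i/10), G_i = 10^(G_i,dB/10)
  Stage 1: F_1 = 10^(9.62/10) = 9.162, G_1 = 10^(−9.62/10) = 0.1091
  Stage 2: F_2 = 10^(0.411/10) = 1.099, G_2 = 10^(13.2/10) = 20.89
  Stage 3: F_3 = 10^(0.721/10) = 1.181, G_3 = 10^(−0.721/10) = 0.8470
  Stage 4: F_4 = 10^(6.56/10) = 4.529, G_4 = 10^(−5.05/10) = 0.3126
Friis cascade:
  F = 9.162 + (1.099 − 1)/0.1091 + (1.181 − 1)/2.280 + (4.529 − 1)/1.932 = 11.98
NF = 10 log₁₀(11.98) = 10.78 dB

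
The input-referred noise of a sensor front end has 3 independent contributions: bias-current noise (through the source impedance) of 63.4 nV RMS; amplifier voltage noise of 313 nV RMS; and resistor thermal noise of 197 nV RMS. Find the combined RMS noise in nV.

375 nV

Uncorrelated sources add in power (mean-square): V_tot = √(ΣV_i²)
V_tot = √[(6.34×10⁻⁸)² + (3.13×10⁻⁷)² + (1.97×10⁻⁷)²] = 3.75×10⁻⁷ V = 375 nV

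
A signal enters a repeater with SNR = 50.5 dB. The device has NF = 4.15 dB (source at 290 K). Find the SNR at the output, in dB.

46.35 dB

By definition F = SNR_in/SNR_out, so in dB: SNR_out = SNR_in − NF
SNR_out = 50.5 − 4.15 = 46.35 dB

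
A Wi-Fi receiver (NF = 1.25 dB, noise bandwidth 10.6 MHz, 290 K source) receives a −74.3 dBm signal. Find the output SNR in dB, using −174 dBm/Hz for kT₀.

28.2 dB

Noise floor: N = −174 + 10 log₁₀(B) + NF
10 log₁₀(1.06×10⁷) = 70.25 dB
N = −174 + 70.25 + 1.25 = −102.50 dBm
SNR = P_sig − N = −74.3 − (−102.50) = 28.20 dB → 28.2 dB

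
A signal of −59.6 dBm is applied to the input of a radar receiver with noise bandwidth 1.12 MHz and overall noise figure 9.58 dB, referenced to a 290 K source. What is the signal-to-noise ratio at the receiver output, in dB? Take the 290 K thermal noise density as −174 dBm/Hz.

44.3 dB

Noise floor: N = −174 + 10 log₁₀(B) + NF
10 log₁₀(1.12×10⁶) = 60.49 dB
N = −174 + 60.49 + 9.58 = −103.93 dBm
SNR = P_sig − N = −59.6 − (−103.93) = 44.33 dB → 44.3 dB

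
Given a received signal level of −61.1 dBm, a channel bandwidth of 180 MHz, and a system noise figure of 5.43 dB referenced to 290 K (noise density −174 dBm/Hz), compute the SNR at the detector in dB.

Noise floor: N = −174 + 10 log₁₀(B) + NF
10 log₁₀(1.80×10⁸) = 82.55 dB
N = −174 + 82.55 + 5.43 = −86.02 dBm
SNR = P_sig − N = −61.1 − (−86.02) = 24.92 dB → 24.9 dB

24.9 dB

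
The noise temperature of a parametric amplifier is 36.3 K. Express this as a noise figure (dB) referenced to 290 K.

0.512 dB

F = 1 + T_e/T₀ = 1 + 36.3/290 = 1.12517
NF = 10 log₁₀(1.12517) = 0.512 dB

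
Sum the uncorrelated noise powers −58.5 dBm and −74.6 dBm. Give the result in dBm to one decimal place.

−58.4 dBm

Convert to linear, add, convert back:
P₁ = 1.41×10⁻⁹ W, P₂ = 3.47×10⁻¹¹ W
P_tot = 1.45×10⁻⁹ W → 10 log₁₀(P_tot / 10⁻³) = −58.4 dBm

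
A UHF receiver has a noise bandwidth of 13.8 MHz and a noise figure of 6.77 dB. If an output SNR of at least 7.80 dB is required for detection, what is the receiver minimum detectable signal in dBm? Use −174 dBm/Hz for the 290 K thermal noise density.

−88.0 dBm

Sensitivity = −174 + 10 log₁₀(B) + NF + SNR_min
= −174 + 71.4 + 6.77 + 7.80
= −88.03 dBm → −88.0 dBm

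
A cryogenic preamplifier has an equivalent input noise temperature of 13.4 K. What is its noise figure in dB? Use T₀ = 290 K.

0.196 dB

F = 1 + T_e/T₀ = 1 + 13.4/290 = 1.04621
NF = 10 log₁₀(1.04621) = 0.196 dB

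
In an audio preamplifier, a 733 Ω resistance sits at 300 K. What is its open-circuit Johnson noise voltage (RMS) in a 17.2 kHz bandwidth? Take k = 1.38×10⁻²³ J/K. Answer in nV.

V_n = √(4kTRB)
4kTRB = 4 × 1.38×10⁻²³ × 300 × 7.33×10² × 1.72×10⁴ = 2.09×10⁻¹³ V²
V_n = √(2.09×10⁻¹³) = 4.57×10⁻⁷ V = 457 nV

457 nV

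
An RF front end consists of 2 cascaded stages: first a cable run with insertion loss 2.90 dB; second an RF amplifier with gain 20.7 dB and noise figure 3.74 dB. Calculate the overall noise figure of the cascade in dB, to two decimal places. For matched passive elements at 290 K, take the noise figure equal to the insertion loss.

Convert to linear (a loss of L dB is a gain of −L dB): F_i = 10^(NF_i/10), G_i = 10^(G_i,dB/10)
  Stage 1: F_1 = 10^(2.90/10) = 1.950, G_1 = 10^(−2.90/10) = 0.5129
  Stage 2: F_2 = 10^(3.74/10) = 2.366, G_2 = 10^(20.7/10) = 117.5
Friis cascade:
  F = 1.950 + (2.366 − 1)/0.5129 = 4.613
NF = 10 log₁₀(4.613) = 6.64 dB

6.64 dB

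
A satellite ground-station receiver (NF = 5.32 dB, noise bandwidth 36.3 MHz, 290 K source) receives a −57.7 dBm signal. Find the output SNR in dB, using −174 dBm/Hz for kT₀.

Noise floor: N = −174 + 10 log₁₀(B) + NF
10 log₁₀(3.63×10⁷) = 75.6 dB
N = −174 + 75.6 + 5.32 = −93.08 dBm
SNR = P_sig − N = −57.7 − (−93.08) = 35.38 dB → 35.4 dB

35.4 dB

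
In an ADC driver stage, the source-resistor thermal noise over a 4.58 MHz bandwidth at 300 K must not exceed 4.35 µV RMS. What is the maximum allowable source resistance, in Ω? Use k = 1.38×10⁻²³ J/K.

249 Ω

Johnson–Nyquist: V_n = √(4kTRB) ⇒ R = V_n² / (4kTB)
4kTB = 4 × 1.38×10⁻²³ × 300 × 4.58×10⁶ = 7.58×10⁻¹⁴
R = (4.35×10⁻⁶)² / 7.58×10⁻¹⁴ = 2.49×10² Ω = 249 Ω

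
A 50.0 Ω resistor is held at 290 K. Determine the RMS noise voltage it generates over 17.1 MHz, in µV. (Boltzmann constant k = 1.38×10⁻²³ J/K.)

3.70 µV

V_n = √(4kTRB)
4kTRB = 4 × 1.38×10⁻²³ × 290 × 5.00×10¹ × 1.71×10⁷ = 1.37×10⁻¹¹ V²
V_n = √(1.37×10⁻¹¹) = 3.70×10⁻⁶ V = 3.70 µV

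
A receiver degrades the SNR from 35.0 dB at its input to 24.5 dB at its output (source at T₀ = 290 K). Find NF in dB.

NF (dB) = SNR_in(dB) − SNR_out(dB) when the source is at T₀
NF = 35.0 − 24.5 = 10.5 dB

10.5 dB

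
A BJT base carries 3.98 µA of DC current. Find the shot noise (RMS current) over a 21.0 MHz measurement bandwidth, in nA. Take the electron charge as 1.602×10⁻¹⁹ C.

5.17 nA

I_n = √(2qI·B)
2qI·B = 2 × 1.602×10⁻¹⁹ × 3.98×10⁻⁶ × 2.10×10⁷ = 2.68×10⁻¹⁷ A²
I_n = √(2.68×10⁻¹⁷) = 5.17×10⁻⁹ A = 5.17 nA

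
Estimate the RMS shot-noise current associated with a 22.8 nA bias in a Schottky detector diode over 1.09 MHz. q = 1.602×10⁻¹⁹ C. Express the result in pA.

89.2 pA

I_n = √(2qI·B)
2qI·B = 2 × 1.602×10⁻¹⁹ × 2.28×10⁻⁸ × 1.09×10⁶ = 7.96×10⁻²¹ A²
I_n = √(7.96×10⁻²¹) = 8.92×10⁻¹¹ A = 89.2 pA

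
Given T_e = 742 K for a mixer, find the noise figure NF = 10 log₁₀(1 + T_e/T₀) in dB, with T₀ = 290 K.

F = 1 + T_e/T₀ = 1 + 742/290 = 3.55862
NF = 10 log₁₀(3.55862) = 5.51 dB

5.51 dB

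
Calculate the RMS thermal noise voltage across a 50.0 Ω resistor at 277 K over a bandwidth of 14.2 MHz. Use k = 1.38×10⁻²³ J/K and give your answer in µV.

V_n = √(4kTRB)
4kTRB = 4 × 1.38×10⁻²³ × 277 × 5.00×10¹ × 1.42×10⁷ = 1.09×10⁻¹¹ V²
V_n = √(1.09×10⁻¹¹) = 3.29×10⁻⁶ V = 3.29 µV

3.29 µV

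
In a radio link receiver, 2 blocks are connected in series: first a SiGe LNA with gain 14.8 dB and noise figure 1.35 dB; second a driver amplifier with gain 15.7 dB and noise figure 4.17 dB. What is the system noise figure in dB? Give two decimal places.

1.52 dB

Convert to linear (a loss of L dB is a gain of −L dB): F_i = 10^(NF_i/10), G_i = 10^(G_i,dB/10)
  Stage 1: F_1 = 10^(1.35/10) = 1.365, G_1 = 10^(14.8/10) = 30.20
  Stage 2: F_2 = 10^(4.17/10) = 2.612, G_2 = 10^(15.7/10) = 37.15
Friis cascade:
  F = 1.365 + (2.612 − 1)/30.20 = 1.418
NF = 10 log₁₀(1.418) = 1.52 dB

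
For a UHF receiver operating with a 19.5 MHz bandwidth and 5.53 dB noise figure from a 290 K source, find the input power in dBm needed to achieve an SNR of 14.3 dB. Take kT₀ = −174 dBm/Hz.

Sensitivity = −174 + 10 log₁₀(B) + NF + SNR_min
= −174 + 72.9 + 5.53 + 14.3
= −81.27 dBm → −81.3 dBm

−81.3 dBm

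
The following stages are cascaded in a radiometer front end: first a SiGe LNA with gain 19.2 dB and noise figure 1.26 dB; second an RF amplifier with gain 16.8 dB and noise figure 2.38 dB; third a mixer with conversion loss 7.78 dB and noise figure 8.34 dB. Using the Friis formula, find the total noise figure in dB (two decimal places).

Convert to linear (a loss of L dB is a gain of −L dB): F_i = 10^(NF_i/10), G_i = 10^(G_i,dB/10)
  Stage 1: F_1 = 10^(1.26/10) = 1.337, G_1 = 10^(19.2/10) = 83.18
  Stage 2: F_2 = 10^(2.38/10) = 1.730, G_2 = 10^(16.8/10) = 47.86
  Stage 3: F_3 = 10^(8.34/10) = 6.823, G_3 = 10^(−7.78/10) = 0.1667
Friis cascade:
  F = 1.337 + (1.730 − 1)/83.18 + (6.823 − 1)/3981 = 1.347
NF = 10 log₁₀(1.347) = 1.29 dB

1.29 dB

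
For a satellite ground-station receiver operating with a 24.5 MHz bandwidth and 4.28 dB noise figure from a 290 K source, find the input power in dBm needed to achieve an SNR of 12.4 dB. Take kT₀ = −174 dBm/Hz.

Sensitivity = −174 + 10 log₁₀(B) + NF + SNR_min
= −174 + 73.89 + 4.28 + 12.4
= −83.43 dBm → −83.4 dBm

−83.4 dBm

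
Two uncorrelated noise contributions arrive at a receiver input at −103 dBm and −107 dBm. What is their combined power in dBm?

Convert to linear, add, convert back:
P₁ = 5.01×10⁻¹⁴ W, P₂ = 2.00×10⁻¹⁴ W
P_tot = 7.01×10⁻¹⁴ W → 10 log₁₀(P_tot / 10⁻³) = −101.5 dBm

−101.5 dBm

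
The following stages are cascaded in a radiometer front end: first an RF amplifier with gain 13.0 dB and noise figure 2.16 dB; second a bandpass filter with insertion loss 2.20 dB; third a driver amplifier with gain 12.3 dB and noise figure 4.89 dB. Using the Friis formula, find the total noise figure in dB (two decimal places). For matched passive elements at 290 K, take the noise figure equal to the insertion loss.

Convert to linear (a loss of L dB is a gain of −L dB): F_i = 10^(NF_i/10), G_i = 10^(G_i,dB/10)
  Stage 1: F_1 = 10^(2.16/10) = 1.644, G_1 = 10^(13.0/10) = 19.95
  Stage 2: F_2 = 10^(2.20/10) = 1.660, G_2 = 10^(−2.20/10) = 0.6026
  Stage 3: F_3 = 10^(4.89/10) = 3.083, G_3 = 10^(12.3/10) = 16.98
Friis cascade:
  F = 1.644 + (1.660 − 1)/19.95 + (3.083 − 1)/12.02 = 1.851
NF = 10 log₁₀(1.851) = 2.67 dB

2.67 dB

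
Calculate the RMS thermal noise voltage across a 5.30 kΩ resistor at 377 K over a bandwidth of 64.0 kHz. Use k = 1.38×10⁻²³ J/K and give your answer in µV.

V_n = √(4kTRB)
4kTRB = 4 × 1.38×10⁻²³ × 377 × 5.30×10³ × 6.40×10⁴ = 7.06×10⁻¹² V²
V_n = √(7.06×10⁻¹²) = 2.66×10⁻⁶ V = 2.66 µV

2.66 µV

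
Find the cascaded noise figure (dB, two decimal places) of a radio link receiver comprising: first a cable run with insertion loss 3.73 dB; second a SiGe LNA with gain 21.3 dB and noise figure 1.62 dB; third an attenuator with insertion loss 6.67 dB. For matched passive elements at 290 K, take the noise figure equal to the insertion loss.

Convert to linear (a loss of L dB is a gain of −L dB): F_i = 10^(NF_i/10), G_i = 10^(G_i,dB/10)
  Stage 1: F_1 = 10^(3.73/10) = 2.360, G_1 = 10^(−3.73/10) = 0.4236
  Stage 2: F_2 = 10^(1.62/10) = 1.452, G_2 = 10^(21.3/10) = 134.9
  Stage 3: F_3 = 10^(6.67/10) = 4.645, G_3 = 10^(−6.67/10) = 0.2153
Friis cascade:
  F = 2.360 + (1.452 − 1)/0.4236 + (4.645 − 1)/57.15 = 3.491
NF = 10 log₁₀(3.491) = 5.43 dB

5.43 dB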